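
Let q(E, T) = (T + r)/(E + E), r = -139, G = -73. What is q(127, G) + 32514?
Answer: 4129172/127 ≈ 32513.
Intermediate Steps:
q(E, T) = (-139 + T)/(2*E) (q(E, T) = (T - 139)/(E + E) = (-139 + T)/((2*E)) = (-139 + T)*(1/(2*E)) = (-139 + T)/(2*E))
q(127, G) + 32514 = (½)*(-139 - 73)/127 + 32514 = (½)*(1/127)*(-212) + 32514 = -106/127 + 32514 = 4129172/127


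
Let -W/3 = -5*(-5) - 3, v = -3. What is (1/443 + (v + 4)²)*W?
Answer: -29304/443 ≈ -66.149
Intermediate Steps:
W = -66 (W = -3*(-5*(-5) - 3) = -3*(25 - 3) = -3*22 = -66)
(1/443 + (v + 4)²)*W = (1/443 + (-3 + 4)²)*(-66) = (1/443 + 1²)*(-66) = (1/443 + 1)*(-66) = (444/443)*(-66) = -29304/443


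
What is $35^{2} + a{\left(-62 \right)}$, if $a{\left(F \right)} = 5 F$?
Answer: $915$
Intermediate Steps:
$35^{2} + a{\left(-62 \right)} = 35^{2} + 5 \left(-62\right) = 1225 - 310 = 915$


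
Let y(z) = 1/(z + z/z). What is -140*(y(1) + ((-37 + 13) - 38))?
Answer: 8610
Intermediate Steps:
y(z) = 1/(1 + z) (y(z) = 1/(z + 1) = 1/(1 + z))
-140*(y(1) + ((-37 + 13) - 38)) = -140*(1/(1 + 1) + ((-37 + 13) - 38)) = -140*(1/2 + (-24 - 38)) = -140*(½ - 62) = -140*(-123/2) = 8610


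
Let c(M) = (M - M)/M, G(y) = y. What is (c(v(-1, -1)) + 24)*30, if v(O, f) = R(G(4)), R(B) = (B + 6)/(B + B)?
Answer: 720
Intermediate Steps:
R(B) = (6 + B)/(2*B) (R(B) = (6 + B)/((2*B)) = (6 + B)*(1/(2*B)) = (6 + B)/(2*B))
v(O, f) = 5/4 (v(O, f) = (½)*(6 + 4)/4 = (½)*(¼)*10 = 5/4)
c(M) = 0 (c(M) = 0/M = 0)
(c(v(-1, -1)) + 24)*30 = (0 + 24)*30 = 24*30 = 720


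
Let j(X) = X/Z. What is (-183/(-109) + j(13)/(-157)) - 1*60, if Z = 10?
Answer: -9981907/171130 ≈ -58.329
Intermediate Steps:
j(X) = X/10
(-183/(-109) + j(13)/(-157)) - 1*60 = (-183/(-109) + ((⅒)*13)/(-157)) - 1*60 = (-183*(-1/109) + (13/10)*(-1/157)) - 60 = (183/109 - 13/1570) - 60 = 285893/171130 - 60 = -9981907/171130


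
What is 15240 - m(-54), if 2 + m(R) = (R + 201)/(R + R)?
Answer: 548761/36 ≈ 15243.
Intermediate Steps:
m(R) = -2 + (201 + R)/(2*R) (m(R) = -2 + (R + 201)/(R + R) = -2 + (201 + R)/((2*R)) = -2 + (201 + R)*(1/(2*R)) = -2 + (201 + R)/(2*R))
15240 - m(-54) = 15240 - 3*(67 - 1*(-54))/(2*(-54)) = 15240 - 3*(-1)*(67 + 54)/(2*54) = 15240 - 3*(-1)*121/(2*54) = 15240 - 1*(-121/36) = 15240 + 121/36 = 548761/36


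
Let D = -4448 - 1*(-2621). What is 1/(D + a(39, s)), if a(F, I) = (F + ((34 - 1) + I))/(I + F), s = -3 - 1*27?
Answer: -3/5467 ≈ -0.00054875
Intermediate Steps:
s = -30 (s = -3 - 27 = -30)
D = -1827 (D = -4448 + 2621 = -1827)
a(F, I) = (33 + F + I)/(F + I) (a(F, I) = (F + (33 + I))/(F + I) = (33 + F + I)/(F + I))
1/(D + a(39, s)) = 1/(-1827 + (33 + 39 - 30)/(39 - 30)) = 1/(-1827 + 42/9) = 1/(-1827 + (⅑)*42) = 1/(-1827 + 14/3) = 1/(-5467/3) = -3/5467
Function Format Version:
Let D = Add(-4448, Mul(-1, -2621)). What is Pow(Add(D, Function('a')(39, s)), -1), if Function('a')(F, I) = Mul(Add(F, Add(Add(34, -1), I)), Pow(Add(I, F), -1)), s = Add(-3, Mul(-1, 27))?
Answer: Rational(-3, 5467) ≈ -0.00054875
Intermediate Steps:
s = -30 (s = Add(-3, -27) = -30)
D = -1827 (D = Add(-4448, 2621) = -1827)
Function('a')(F, I) = Mul(Pow(Add(F, I), -1), Add(33, F, I)) (Function('a')(F, I) = Mul(Add(F, Add(33, I)), Pow(Add(F, I), -1)) = Mul(Add(33, F, I), Pow(Add(F, I), -1)) = Mul(Pow(Add(F, I), -1), Add(33, F, I)))
Pow(Add(D, Function('a')(39, s)), -1) = Pow(Add(-1827, Mul(Pow(Add(39, -30), -1), Add(33, 39, -30))), -1) = Pow(Add(-1827, Mul(Pow(9, -1), 42)), -1) = Pow(Add(-1827, Mul(Rational(1, 9), 42)), -1) = Pow(Add(-1827, Rational(14, 3)), -1) = Pow(Rational(-5467, 3), -1) = Rational(-3, 5467)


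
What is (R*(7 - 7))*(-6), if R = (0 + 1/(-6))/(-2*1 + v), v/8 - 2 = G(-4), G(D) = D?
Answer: 0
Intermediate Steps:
v = -16 (v = 16 + 8*(-4) = 16 - 32 = -16)
R = 1/108 (R = (0 + 1/(-6))/(-2*1 - 16) = (0 - ⅙)/(-2 - 16) = -⅙/(-18) = -⅙*(-1/18) = 1/108 ≈ 0.0092593)
(R*(7 - 7))*(-6) = ((7 - 7)/108)*(-6) = ((1/108)*0)*(-6) = 0*(-6) = 0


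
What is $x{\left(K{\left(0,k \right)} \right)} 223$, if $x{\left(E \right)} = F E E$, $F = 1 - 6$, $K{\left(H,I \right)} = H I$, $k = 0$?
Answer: $0$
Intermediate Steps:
$F = -5$ ($F = 1 - 6 = -5$)
$x{\left(E \right)} = - 5 E^{2}$ ($x{\left(E \right)} = - 5 E E = - 5 E^{2}$)
$x{\left(K{\left(0,k \right)} \right)} 223 = - 5 \left(0 \cdot 0\right)^{2} \cdot 223 = - 5 \cdot 0^{2} \cdot 223 = \left(-5\right) 0 \cdot 223 = 0 \cdot 223 = 0$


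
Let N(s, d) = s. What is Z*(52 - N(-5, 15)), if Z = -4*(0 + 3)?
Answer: -684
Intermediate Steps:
Z = -12 (Z = -4*3 = -12)
Z*(52 - N(-5, 15)) = -12*(52 - 1*(-5)) = -12*(52 + 5) = -12*57 = -684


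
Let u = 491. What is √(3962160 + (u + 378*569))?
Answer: √4177733 ≈ 2044.0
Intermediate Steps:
√(3962160 + (u + 378*569)) = √(3962160 + (491 + 378*569)) = √(3962160 + (491 + 215082)) = √(3962160 + 215573) = √4177733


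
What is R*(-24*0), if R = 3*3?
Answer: 0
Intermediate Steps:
R = 9
R*(-24*0) = 9*(-24*0) = 9*0 = 0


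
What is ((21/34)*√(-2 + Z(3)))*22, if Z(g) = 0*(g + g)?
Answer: 231*I*√2/17 ≈ 19.217*I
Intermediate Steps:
Z(g) = 0 (Z(g) = 0*(2*g) = 0)
((21/34)*√(-2 + Z(3)))*22 = ((21/34)*√(-2 + 0))*22 = ((21*(1/34))*√(-2))*22 = (21*(I*√2)/34)*22 = (21*I*√2/34)*22 = 231*I*√2/17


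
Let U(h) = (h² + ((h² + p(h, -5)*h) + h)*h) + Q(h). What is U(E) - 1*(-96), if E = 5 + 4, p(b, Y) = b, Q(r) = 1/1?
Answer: 1717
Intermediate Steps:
Q(r) = 1
E = 9
U(h) = 1 + h² + h*(h + 2*h²) (U(h) = (h² + ((h² + h*h) + h)*h) + 1 = (h² + ((h² + h²) + h)*h) + 1 = (h² + (2*h² + h)*h) + 1 = (h² + (h + 2*h²)*h) + 1 = (h² + h*(h + 2*h²)) + 1 = 1 + h² + h*(h + 2*h²))
U(E) - 1*(-96) = (1 + 2*9² + 2*9³) - 1*(-96) = (1 + 2*81 + 2*729) + 96 = (1 + 162 + 1458) + 96 = 1621 + 96 = 1717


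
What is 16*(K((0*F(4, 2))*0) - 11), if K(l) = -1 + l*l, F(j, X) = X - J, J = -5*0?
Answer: -192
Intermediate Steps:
J = 0
F(j, X) = X (F(j, X) = X - 1*0 = X + 0 = X)
K(l) = -1 + l²
16*(K((0*F(4, 2))*0) - 11) = 16*((-1 + ((0*2)*0)²) - 11) = 16*((-1 + (0*0)²) - 11) = 16*((-1 + 0²) - 11) = 16*((-1 + 0) - 11) = 16*(-1 - 11) = 16*(-12) = -192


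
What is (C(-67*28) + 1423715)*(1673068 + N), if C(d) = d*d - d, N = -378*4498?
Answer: -134384423192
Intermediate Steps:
N = -1700244
C(d) = d**2 - d
(C(-67*28) + 1423715)*(1673068 + N) = ((-67*28)*(-1 - 67*28) + 1423715)*(1673068 - 1700244) = (-1876*(-1 - 1876) + 1423715)*(-27176) = (-1876*(-1877) + 1423715)*(-27176) = (3521252 + 1423715)*(-27176) = 4944967*(-27176) = -134384423192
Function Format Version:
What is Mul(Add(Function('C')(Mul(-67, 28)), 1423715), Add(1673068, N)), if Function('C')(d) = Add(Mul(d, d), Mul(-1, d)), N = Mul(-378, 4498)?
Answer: -134384423192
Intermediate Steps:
N = -1700244
Function('C')(d) = Add(Pow(d, 2), Mul(-1, d))
Mul(Add(Function('C')(Mul(-67, 28)), 1423715), Add(1673068, N)) = Mul(Add(Mul(Mul(-67, 28), Add(-1, Mul(-67, 28))), 1423715), Add(1673068, -1700244)) = Mul(Add(Mul(-1876, Add(-1, -1876)), 1423715), -27176) = Mul(Add(Mul(-1876, -1877), 1423715), -27176) = Mul(Add(3521252, 1423715), -27176) = Mul(4944967, -27176) = -134384423192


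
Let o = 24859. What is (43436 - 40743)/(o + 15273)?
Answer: 2693/40132 ≈ 0.067104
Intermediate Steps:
(43436 - 40743)/(o + 15273) = (43436 - 40743)/(24859 + 15273) = 2693/40132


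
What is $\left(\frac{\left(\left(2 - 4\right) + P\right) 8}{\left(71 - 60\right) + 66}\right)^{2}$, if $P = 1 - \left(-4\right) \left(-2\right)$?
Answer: $\frac{5184}{5929} \approx 0.87435$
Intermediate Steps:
$P = -7$ ($P = 1 - 8 = -7$)
$\left(\frac{\left(\left(2 - 4\right) + P\right) 8}{\left(71 - 60\right) + 66}\right)^{2} = \left(\frac{\left(\left(2 - 4\right) - 7\right) 8}{\left(71 - 60\right) + 66}\right)^{2} = \left(\frac{\left(-2 - 7\right) 8}{11 + 66}\right)^{2} = \left(\frac{\left(-9\right) 8}{77}\right)^{2} = \left(\left(-72\right) \frac{1}{77}\right)^{2} = \left(- \frac{72}{77}\right)^{2} = \frac{5184}{5929}$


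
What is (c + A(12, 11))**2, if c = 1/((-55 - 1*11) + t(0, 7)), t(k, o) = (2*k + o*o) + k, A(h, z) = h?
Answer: 41209/289 ≈ 142.59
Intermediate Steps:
t(k, o) = o**2 + 3*k (t(k, o) = (2*k + o**2) + k = (o**2 + 2*k) + k = o**2 + 3*k)
c = -1/17 (c = 1/((-55 - 1*11) + (7**2 + 3*0)) = 1/((-55 - 11) + (49 + 0)) = 1/(-66 + 49) = 1/(-17) = -1/17 ≈ -0.058824)
(c + A(12, 11))**2 = (-1/17 + 12)**2 = (203/17)**2 = 41209/289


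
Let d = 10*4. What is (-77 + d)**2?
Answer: 1369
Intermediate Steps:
d = 40
(-77 + d)**2 = (-77 + 40)**2 = (-37)**2 = 1369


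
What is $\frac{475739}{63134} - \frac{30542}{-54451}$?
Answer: $\frac{27832702917}{3437709434} \approx 8.0963$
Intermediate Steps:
$\frac{475739}{63134} - \frac{30542}{-54451} = 475739 \cdot \frac{1}{63134} - - \frac{30542}{54451} = \frac{475739}{63134} + \frac{30542}{54451} = \frac{27832702917}{3437709434}$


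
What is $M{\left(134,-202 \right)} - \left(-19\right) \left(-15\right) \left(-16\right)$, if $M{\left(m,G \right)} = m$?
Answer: $4694$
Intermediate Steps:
$M{\left(134,-202 \right)} - \left(-19\right) \left(-15\right) \left(-16\right) = 134 - \left(-19\right) \left(-15\right) \left(-16\right) = 134 - 285 \left(-16\right) = 134 - -4560 = 134 + 4560 = 4694$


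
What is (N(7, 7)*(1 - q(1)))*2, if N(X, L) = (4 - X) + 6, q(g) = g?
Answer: 0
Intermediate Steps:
N(X, L) = 10 - X
(N(7, 7)*(1 - q(1)))*2 = ((10 - 1*7)*(1 - 1*1))*2 = ((10 - 7)*(1 - 1))*2 = (3*0)*2 = 0*2 = 0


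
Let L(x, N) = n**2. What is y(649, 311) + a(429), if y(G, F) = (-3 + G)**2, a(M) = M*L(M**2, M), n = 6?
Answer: 432760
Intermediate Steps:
L(x, N) = 36 (L(x, N) = 6**2 = 36)
a(M) = 36*M (a(M) = M*36 = 36*M)
y(649, 311) + a(429) = (-3 + 649)**2 + 36*429 = 646**2 + 15444 = 417316 + 15444 = 432760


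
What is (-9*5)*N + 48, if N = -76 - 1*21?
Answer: 4413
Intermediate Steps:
N = -97 (N = -76 - 21 = -97)
(-9*5)*N + 48 = -9*5*(-97) + 48 = -45*(-97) + 48 = 4365 + 48 = 4413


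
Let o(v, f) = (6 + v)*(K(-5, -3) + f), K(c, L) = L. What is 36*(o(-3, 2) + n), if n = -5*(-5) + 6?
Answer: 1008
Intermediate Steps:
o(v, f) = (-3 + f)*(6 + v) (o(v, f) = (6 + v)*(-3 + f) = (-3 + f)*(6 + v))
n = 31 (n = 25 + 6 = 31)
36*(o(-3, 2) + n) = 36*((-18 - 3*(-3) + 6*2 + 2*(-3)) + 31) = 36*((-18 + 9 + 12 - 6) + 31) = 36*(-3 + 31) = 36*28 = 1008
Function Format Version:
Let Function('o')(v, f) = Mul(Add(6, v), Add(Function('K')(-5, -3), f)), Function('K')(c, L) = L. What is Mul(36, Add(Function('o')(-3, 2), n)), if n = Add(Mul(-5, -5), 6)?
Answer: 1008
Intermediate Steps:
Function('o')(v, f) = Mul(Add(-3, f), Add(6, v)) (Function('o')(v, f) = Mul(Add(6, v), Add(-3, f)) = Mul(Add(-3, f), Add(6, v)))
n = 31 (n = Add(25, 6) = 31)
Mul(36, Add(Function('o')(-3, 2), n)) = Mul(36, Add(Add(-18, Mul(-3, -3), Mul(6, 2), Mul(2, -3)), 31)) = Mul(36, Add(Add(-18, 9, 12, -6), 31)) = Mul(36, Add(-3, 31)) = Mul(36, 28) = 1008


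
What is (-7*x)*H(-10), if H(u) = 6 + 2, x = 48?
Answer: -2688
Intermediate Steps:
H(u) = 8
(-7*x)*H(-10) = -7*48*8 = -336*8 = -2688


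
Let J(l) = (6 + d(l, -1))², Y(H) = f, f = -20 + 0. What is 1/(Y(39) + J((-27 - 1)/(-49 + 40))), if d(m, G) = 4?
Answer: 1/80 ≈ 0.012500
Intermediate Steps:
f = -20
Y(H) = -20
J(l) = 100 (J(l) = (6 + 4)² = 10² = 100)
1/(Y(39) + J((-27 - 1)/(-49 + 40))) = 1/(-20 + 100) = 1/80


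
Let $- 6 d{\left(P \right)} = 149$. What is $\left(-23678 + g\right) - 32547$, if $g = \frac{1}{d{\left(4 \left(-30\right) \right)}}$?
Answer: $- \frac{8377531}{149} \approx -56225.0$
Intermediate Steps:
$d{\left(P \right)} = - \frac{149}{6}$ ($d{\left(P \right)} = \left(- \frac{1}{6}\right) 149 = - \frac{149}{6}$)
$g = - \frac{6}{149}$ ($g = \frac{1}{- \frac{149}{6}} = - \frac{6}{149} \approx -0.040268$)
$\left(-23678 + g\right) - 32547 = \left(-23678 - \frac{6}{149}\right) - 32547 = - \frac{3528028}{149} - 32547 = - \frac{8377531}{149}$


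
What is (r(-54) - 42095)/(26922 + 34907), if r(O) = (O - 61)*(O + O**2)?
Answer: -371225/61829 ≈ -6.0041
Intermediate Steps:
r(O) = (-61 + O)*(O + O**2)
(r(-54) - 42095)/(26922 + 34907) = (-54*(-61 + (-54)**2 - 60*(-54)) - 42095)/(26922 + 34907) = (-54*(-61 + 2916 + 3240) - 42095)/61829 = (-54*6095 - 42095)*(1/61829) = (-329130 - 42095)*(1/61829) = -371225*1/61829 = -371225/61829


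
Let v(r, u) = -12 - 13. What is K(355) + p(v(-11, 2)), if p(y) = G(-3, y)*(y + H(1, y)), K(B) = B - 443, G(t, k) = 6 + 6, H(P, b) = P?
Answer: -376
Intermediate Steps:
v(r, u) = -25
G(t, k) = 12
K(B) = -443 + B
p(y) = 12 + 12*y (p(y) = 12*(y + 1) = 12*(1 + y) = 12 + 12*y)
K(355) + p(v(-11, 2)) = (-443 + 355) + (12 + 12*(-25)) = -88 + (12 - 300) = -88 - 288 = -376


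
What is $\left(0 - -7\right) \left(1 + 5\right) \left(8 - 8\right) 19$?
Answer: $0$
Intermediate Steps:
$\left(0 - -7\right) \left(1 + 5\right) \left(8 - 8\right) 19 = \left(0 + 7\right) 6 \cdot 0 \cdot 19 = 7 \cdot 0 \cdot 19 = 0 \cdot 19 = 0$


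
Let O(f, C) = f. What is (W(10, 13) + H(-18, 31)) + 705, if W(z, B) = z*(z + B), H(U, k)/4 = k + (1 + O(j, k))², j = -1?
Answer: 1059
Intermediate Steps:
H(U, k) = 4*k (H(U, k) = 4*(k + (1 - 1)²) = 4*(k + 0²) = 4*(k + 0) = 4*k)
W(z, B) = z*(B + z)
(W(10, 13) + H(-18, 31)) + 705 = (10*(13 + 10) + 4*31) + 705 = (10*23 + 124) + 705 = (230 + 124) + 705 = 354 + 705 = 1059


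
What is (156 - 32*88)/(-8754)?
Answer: 1330/4377 ≈ 0.30386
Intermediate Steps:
(156 - 32*88)/(-8754) = (156 - 2816)*(-1/8754) = -2660*(-1/8754) = 1330/4377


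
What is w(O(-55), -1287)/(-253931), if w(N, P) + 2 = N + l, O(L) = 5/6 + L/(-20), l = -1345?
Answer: 16121/3047172 ≈ 0.0052905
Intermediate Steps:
O(L) = ⅚ - L/20 (O(L) = 5*(⅙) + L*(-1/20) = ⅚ - L/20)
w(N, P) = -1347 + N (w(N, P) = -2 + (N - 1345) = -2 + (-1345 + N) = -1347 + N)
w(O(-55), -1287)/(-253931) = (-1347 + (⅚ - 1/20*(-55)))/(-253931) = (-1347 + (⅚ + 11/4))*(-1/253931) = (-1347 + 43/12)*(-1/253931) = -16121/12*(-1/253931) = 16121/3047172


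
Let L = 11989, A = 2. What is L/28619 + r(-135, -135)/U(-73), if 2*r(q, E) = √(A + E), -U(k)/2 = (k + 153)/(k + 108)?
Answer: 11989/28619 - 7*I*√133/64 ≈ 0.41892 - 1.2614*I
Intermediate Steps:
U(k) = -2*(153 + k)/(108 + k) (U(k) = -2*(k + 153)/(k + 108) = -2*(153 + k)/(108 + k))
r(q, E) = √(2 + E)/2
L/28619 + r(-135, -135)/U(-73) = 11989/28619 + (√(2 - 135)/2)/((2*(-153 - 1*(-73))/(108 - 73))) = 11989*(1/28619) + (√(-133)/2)/((2*(-153 + 73)/35)) = 11989/28619 + ((I*√133)/2)/((2*(1/35)*(-80))) = 11989/28619 + (I*√133/2)/(-32/7) = 11989/28619 + (I*√133/2)*(-7/32) = 11989/28619 - 7*I*√133/64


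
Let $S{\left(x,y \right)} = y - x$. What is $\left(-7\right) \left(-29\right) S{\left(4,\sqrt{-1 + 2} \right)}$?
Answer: $-609$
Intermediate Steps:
$\left(-7\right) \left(-29\right) S{\left(4,\sqrt{-1 + 2} \right)} = \left(-7\right) \left(-29\right) \left(\sqrt{-1 + 2} - 4\right) = 203 \left(\sqrt{1} - 4\right) = 203 \left(1 - 4\right) = 203 \left(-3\right) = -609$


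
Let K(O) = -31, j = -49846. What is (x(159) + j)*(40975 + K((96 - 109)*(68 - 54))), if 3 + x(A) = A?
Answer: -2034507360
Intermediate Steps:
x(A) = -3 + A
(x(159) + j)*(40975 + K((96 - 109)*(68 - 54))) = ((-3 + 159) - 49846)*(40975 - 31) = (156 - 49846)*40944 = -49690*40944 = -2034507360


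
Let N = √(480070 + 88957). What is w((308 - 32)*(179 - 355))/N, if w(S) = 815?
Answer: 815*√569027/569027 ≈ 1.0804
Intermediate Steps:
N = √569027 ≈ 754.34
w((308 - 32)*(179 - 355))/N = 815/(√569027) = 815*(√569027/569027) = 815*√569027/569027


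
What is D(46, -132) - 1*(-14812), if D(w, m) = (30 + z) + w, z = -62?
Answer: 14826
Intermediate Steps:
D(w, m) = -32 + w (D(w, m) = (30 - 62) + w = -32 + w)
D(46, -132) - 1*(-14812) = (-32 + 46) - 1*(-14812) = 14 + 14812 = 14826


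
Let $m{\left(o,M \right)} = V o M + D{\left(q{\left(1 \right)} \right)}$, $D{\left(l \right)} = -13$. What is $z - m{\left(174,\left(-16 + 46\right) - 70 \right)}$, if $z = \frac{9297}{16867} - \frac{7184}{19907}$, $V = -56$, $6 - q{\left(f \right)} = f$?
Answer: $- \frac{130865819850792}{335771369} \approx -3.8975 \cdot 10^{5}$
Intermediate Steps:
$q{\left(f \right)} = 6 - f$
$z = \frac{63902851}{335771369}$ ($z = 9297 \cdot \frac{1}{16867} - \frac{7184}{19907} = \frac{9297}{16867} - \frac{7184}{19907} = \frac{63902851}{335771369} \approx 0.19032$)
$m{\left(o,M \right)} = -13 - 56 M o$ ($m{\left(o,M \right)} = - 56 o M - 13 = - 56 M o - 13 = -13 - 56 M o$)
$z - m{\left(174,\left(-16 + 46\right) - 70 \right)} = \frac{63902851}{335771369} - \left(-13 - 56 \left(\left(-16 + 46\right) - 70\right) 174\right) = \frac{63902851}{335771369} - \left(-13 - 56 \left(30 - 70\right) 174\right) = \frac{63902851}{335771369} - \left(-13 - \left(-2240\right) 174\right) = \frac{63902851}{335771369} - \left(-13 + 389760\right) = \frac{63902851}{335771369} - 389747 = - \frac{130865819850792}{335771369}$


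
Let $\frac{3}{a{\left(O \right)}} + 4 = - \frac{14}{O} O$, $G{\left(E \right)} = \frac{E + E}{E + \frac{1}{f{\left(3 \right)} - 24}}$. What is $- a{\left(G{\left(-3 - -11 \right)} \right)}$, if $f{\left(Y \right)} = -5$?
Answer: $\frac{1}{6} \approx 0.16667$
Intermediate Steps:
$G{\left(E \right)} = \frac{2 E}{- \frac{1}{29} + E}$ ($G{\left(E \right)} = \frac{E + E}{E + \frac{1}{-5 - 24}} = \frac{2 E}{E + \frac{1}{-29}} = \frac{2 E}{E - \frac{1}{29}} = \frac{2 E}{- \frac{1}{29} + E}$)
$a{\left(O \right)} = - \frac{1}{6}$ ($a{\left(O \right)} = \frac{3}{-4 + - \frac{14}{O} O} = \frac{3}{-4 - 14} = \frac{3}{-18} = 3 \left(- \frac{1}{18}\right) = - \frac{1}{6}$)
$- a{\left(G{\left(-3 - -11 \right)} \right)} = \left(-1\right) \left(- \frac{1}{6}\right) = \frac{1}{6}$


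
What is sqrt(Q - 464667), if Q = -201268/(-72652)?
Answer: 2*I*sqrt(38322551446463)/18163 ≈ 681.66*I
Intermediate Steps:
Q = 50317/18163 (Q = -201268*(-1/72652) = 50317/18163 ≈ 2.7703)
sqrt(Q - 464667) = sqrt(50317/18163 - 464667) = sqrt(-8439696404/18163) = 2*I*sqrt(38322551446463)/18163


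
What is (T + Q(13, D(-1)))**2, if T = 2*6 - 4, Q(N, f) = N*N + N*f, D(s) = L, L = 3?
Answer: 46656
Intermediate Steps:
D(s) = 3
Q(N, f) = N**2 + N*f
T = 8 (T = 12 - 4 = 8)
(T + Q(13, D(-1)))**2 = (8 + 13*(13 + 3))**2 = (8 + 13*16)**2 = (8 + 208)**2 = 216**2 = 46656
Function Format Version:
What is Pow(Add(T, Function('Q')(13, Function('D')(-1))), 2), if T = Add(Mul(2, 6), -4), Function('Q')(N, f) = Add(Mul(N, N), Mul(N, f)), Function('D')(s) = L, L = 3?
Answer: 46656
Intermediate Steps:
Function('D')(s) = 3
Function('Q')(N, f) = Add(Pow(N, 2), Mul(N, f))
T = 8 (T = Add(12, -4) = 8)
Pow(Add(T, Function('Q')(13, Function('D')(-1))), 2) = Pow(Add(8, Mul(13, Add(13, 3))), 2) = Pow(Add(8, Mul(13, 16)), 2) = Pow(Add(8, 208), 2) = Pow(216, 2) = 46656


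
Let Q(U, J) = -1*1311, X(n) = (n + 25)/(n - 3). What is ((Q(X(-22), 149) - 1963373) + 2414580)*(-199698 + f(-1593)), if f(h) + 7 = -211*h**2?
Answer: -240983932861024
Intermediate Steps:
X(n) = (25 + n)/(-3 + n)
Q(U, J) = -1311
f(h) = -7 - 211*h**2
((Q(X(-22), 149) - 1963373) + 2414580)*(-199698 + f(-1593)) = ((-1311 - 1963373) + 2414580)*(-199698 + (-7 - 211*(-1593)**2)) = (-1964684 + 2414580)*(-199698 + (-7 - 211*2537649)) = 449896*(-199698 + (-7 - 535443939)) = 449896*(-199698 - 535443946) = 449896*(-535643644) = -240983932861024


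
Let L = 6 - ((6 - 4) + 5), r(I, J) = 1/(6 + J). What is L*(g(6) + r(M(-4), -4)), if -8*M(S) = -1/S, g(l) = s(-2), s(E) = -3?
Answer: 5/2 ≈ 2.5000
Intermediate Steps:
g(l) = -3
M(S) = 1/(8*S) (M(S) = -(-1)/(8*S) = 1/(8*S))
L = -1 (L = 6 - (2 + 5) = 6 - 1*7 = 6 - 7 = -1)
L*(g(6) + r(M(-4), -4)) = -(-3 + 1/(6 - 4)) = -(-3 + 1/2) = -(-3 + ½) = -1*(-5/2) = 5/2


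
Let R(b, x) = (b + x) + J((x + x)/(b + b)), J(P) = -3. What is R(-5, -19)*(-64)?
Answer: 1728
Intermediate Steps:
R(b, x) = -3 + b + x (R(b, x) = (b + x) - 3 = -3 + b + x)
R(-5, -19)*(-64) = (-3 - 5 - 19)*(-64) = -27*(-64) = 1728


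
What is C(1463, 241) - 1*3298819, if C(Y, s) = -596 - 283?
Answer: -3299698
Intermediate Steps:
C(Y, s) = -879
C(1463, 241) - 1*3298819 = -879 - 1*3298819 = -879 - 3298819 = -3299698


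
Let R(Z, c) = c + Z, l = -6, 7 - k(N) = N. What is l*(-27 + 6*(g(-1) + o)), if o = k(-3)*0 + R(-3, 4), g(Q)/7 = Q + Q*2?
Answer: 882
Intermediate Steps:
k(N) = 7 - N
g(Q) = 21*Q (g(Q) = 7*(Q + Q*2) = 7*(Q + 2*Q) = 7*(3*Q) = 21*Q)
R(Z, c) = Z + c
o = 1 (o = (7 - 1*(-3))*0 + (-3 + 4) = (7 + 3)*0 + 1 = 10*0 + 1 = 0 + 1 = 1)
l*(-27 + 6*(g(-1) + o)) = -6*(-27 + 6*(21*(-1) + 1)) = -6*(-27 + 6*(-21 + 1)) = -6*(-27 + 6*(-20)) = -6*(-27 - 120) = -6*(-147) = 882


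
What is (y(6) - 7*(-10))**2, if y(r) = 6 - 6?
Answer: 4900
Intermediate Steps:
y(r) = 0
(y(6) - 7*(-10))**2 = (0 - 7*(-10))**2 = (0 + 70)**2 = 70**2 = 4900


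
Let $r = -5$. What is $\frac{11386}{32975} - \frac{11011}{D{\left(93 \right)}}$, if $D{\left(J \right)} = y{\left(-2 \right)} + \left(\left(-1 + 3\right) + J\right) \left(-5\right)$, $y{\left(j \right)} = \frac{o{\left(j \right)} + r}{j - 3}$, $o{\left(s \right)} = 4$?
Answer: $\frac{1842468989}{78282650} \approx 23.536$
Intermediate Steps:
$y{\left(j \right)} = - \frac{1}{-3 + j}$ ($y{\left(j \right)} = \frac{4 - 5}{j - 3} = - \frac{1}{-3 + j}$)
$D{\left(J \right)} = - \frac{49}{5} - 5 J$ ($D{\left(J \right)} = - \frac{1}{-3 - 2} + \left(\left(-1 + 3\right) + J\right) \left(-5\right) = - \frac{1}{-5} + \left(2 + J\right) \left(-5\right) = \left(-1\right) \left(- \frac{1}{5}\right) - \left(10 + 5 J\right) = \frac{1}{5} - \left(10 + 5 J\right) = - \frac{49}{5} - 5 J$)
$\frac{11386}{32975} - \frac{11011}{D{\left(93 \right)}} = \frac{11386}{32975} - \frac{11011}{- \frac{49}{5} - 465} = 11386 \cdot \frac{1}{32975} - \frac{11011}{- \frac{49}{5} - 465} = \frac{11386}{32975} - \frac{11011}{- \frac{2374}{5}} = \frac{11386}{32975} - - \frac{55055}{2374} = \frac{11386}{32975} + \frac{55055}{2374} = \frac{1842468989}{78282650}$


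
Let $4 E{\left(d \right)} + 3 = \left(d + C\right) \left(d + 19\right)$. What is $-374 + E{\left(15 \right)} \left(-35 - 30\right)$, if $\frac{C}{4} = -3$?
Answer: $- \frac{7931}{4} \approx -1982.8$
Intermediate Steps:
$C = -12$ ($C = 4 \left(-3\right) = -12$)
$E{\left(d \right)} = - \frac{3}{4} + \frac{\left(-12 + d\right) \left(19 + d\right)}{4}$ ($E{\left(d \right)} = - \frac{3}{4} + \frac{\left(d - 12\right) \left(d + 19\right)}{4} = - \frac{3}{4} + \frac{\left(-12 + d\right) \left(19 + d\right)}{4}$)
$-374 + E{\left(15 \right)} \left(-35 - 30\right) = -374 + \left(- \frac{231}{4} + \frac{15^{2}}{4} + \frac{7}{4} \cdot 15\right) \left(-35 - 30\right) = -374 + \left(- \frac{231}{4} + \frac{1}{4} \cdot 225 + \frac{105}{4}\right) \left(-65\right) = -374 + \left(- \frac{231}{4} + \frac{225}{4} + \frac{105}{4}\right) \left(-65\right) = -374 + \frac{99}{4} \left(-65\right) = -374 - \frac{6435}{4} = - \frac{7931}{4}$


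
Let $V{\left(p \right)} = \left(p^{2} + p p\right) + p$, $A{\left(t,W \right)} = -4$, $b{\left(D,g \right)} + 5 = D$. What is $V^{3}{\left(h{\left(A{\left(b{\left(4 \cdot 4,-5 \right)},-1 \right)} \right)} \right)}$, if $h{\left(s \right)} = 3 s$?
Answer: $21024576$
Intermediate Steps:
$b{\left(D,g \right)} = -5 + D$
$V{\left(p \right)} = p + 2 p^{2}$ ($V{\left(p \right)} = \left(p^{2} + p^{2}\right) + p = 2 p^{2} + p = p + 2 p^{2}$)
$V^{3}{\left(h{\left(A{\left(b{\left(4 \cdot 4,-5 \right)},-1 \right)} \right)} \right)} = \left(3 \left(-4\right) \left(1 + 2 \cdot 3 \left(-4\right)\right)\right)^{3} = \left(- 12 \left(1 + 2 \left(-12\right)\right)\right)^{3} = \left(- 12 \left(1 - 24\right)\right)^{3} = \left(\left(-12\right) \left(-23\right)\right)^{3} = 276^{3} = 21024576$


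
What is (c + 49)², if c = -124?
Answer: 5625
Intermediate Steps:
(c + 49)² = (-124 + 49)² = (-75)² = 5625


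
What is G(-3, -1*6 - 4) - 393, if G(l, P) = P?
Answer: -403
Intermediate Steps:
G(-3, -1*6 - 4) - 393 = (-1*6 - 4) - 393 = (-6 - 4) - 393 = -10 - 393 = -403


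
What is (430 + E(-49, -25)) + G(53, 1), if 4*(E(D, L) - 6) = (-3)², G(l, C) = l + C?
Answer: 1969/4 ≈ 492.25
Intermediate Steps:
G(l, C) = C + l
E(D, L) = 33/4 (E(D, L) = 6 + (¼)*(-3)² = 6 + (¼)*9 = 6 + 9/4 = 33/4)
(430 + E(-49, -25)) + G(53, 1) = (430 + 33/4) + (1 + 53) = 1753/4 + 54 = 1969/4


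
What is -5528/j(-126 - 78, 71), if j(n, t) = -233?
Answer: 5528/233 ≈ 23.725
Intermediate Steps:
-5528/j(-126 - 78, 71) = -5528/(-233) = -5528*(-1/233) = 5528/233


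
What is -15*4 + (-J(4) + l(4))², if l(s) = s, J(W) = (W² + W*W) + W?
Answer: 964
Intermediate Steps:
J(W) = W + 2*W² (J(W) = (W² + W²) + W = 2*W² + W = W + 2*W²)
-15*4 + (-J(4) + l(4))² = -15*4 + (-4*(1 + 2*4) + 4)² = -60 + (-4*(1 + 8) + 4)² = -60 + (-4*9 + 4)² = -60 + (-1*36 + 4)² = -60 + (-36 + 4)² = -60 + (-32)² = -60 + 1024 = 964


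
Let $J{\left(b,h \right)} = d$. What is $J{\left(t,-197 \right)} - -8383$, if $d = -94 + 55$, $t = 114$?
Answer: $8344$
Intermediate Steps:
$d = -39$
$J{\left(b,h \right)} = -39$
$J{\left(t,-197 \right)} - -8383 = -39 - -8383 = -39 + 8383 = 8344$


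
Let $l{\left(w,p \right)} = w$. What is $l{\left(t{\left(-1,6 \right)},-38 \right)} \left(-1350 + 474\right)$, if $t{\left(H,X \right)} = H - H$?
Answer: $0$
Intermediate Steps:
$t{\left(H,X \right)} = 0$
$l{\left(t{\left(-1,6 \right)},-38 \right)} \left(-1350 + 474\right) = 0 \left(-1350 + 474\right) = 0 \left(-876\right) = 0$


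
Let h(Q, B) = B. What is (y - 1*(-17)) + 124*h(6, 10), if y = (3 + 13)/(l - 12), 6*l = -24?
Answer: 1256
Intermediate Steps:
l = -4 (l = (⅙)*(-24) = -4)
y = -1 (y = (3 + 13)/(-4 - 12) = 16/(-16) = 16*(-1/16) = -1)
(y - 1*(-17)) + 124*h(6, 10) = (-1 - 1*(-17)) + 124*10 = (-1 + 17) + 1240 = 16 + 1240 = 1256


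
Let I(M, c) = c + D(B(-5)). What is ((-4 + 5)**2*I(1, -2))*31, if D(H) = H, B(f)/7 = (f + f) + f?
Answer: -3317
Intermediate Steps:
B(f) = 21*f (B(f) = 7*((f + f) + f) = 7*(2*f + f) = 7*(3*f) = 21*f)
I(M, c) = -105 + c (I(M, c) = c + 21*(-5) = c - 105 = -105 + c)
((-4 + 5)**2*I(1, -2))*31 = ((-4 + 5)**2*(-105 - 2))*31 = (1**2*(-107))*31 = (1*(-107))*31 = -107*31 = -3317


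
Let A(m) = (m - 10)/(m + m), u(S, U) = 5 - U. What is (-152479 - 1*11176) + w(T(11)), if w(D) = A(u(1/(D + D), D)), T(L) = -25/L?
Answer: -2618483/16 ≈ -1.6366e+5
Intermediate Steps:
A(m) = (-10 + m)/(2*m) (A(m) = (-10 + m)/((2*m)) = (-10 + m)*(1/(2*m)) = (-10 + m)/(2*m))
w(D) = (-5 - D)/(2*(5 - D)) (w(D) = (-10 + (5 - D))/(2*(5 - D)) = (-5 - D)/(2*(5 - D)))
(-152479 - 1*11176) + w(T(11)) = (-152479 - 1*11176) + (5 - 25/11)/(2*(-5 - 25/11)) = (-152479 - 11176) + (5 - 25*1/11)/(2*(-5 - 25*1/11)) = -163655 + (5 - 25/11)/(2*(-5 - 25/11)) = -163655 + (½)*(30/11)/(-80/11) = -163655 + (½)*(-11/80)*(30/11) = -163655 - 3/16 = -2618483/16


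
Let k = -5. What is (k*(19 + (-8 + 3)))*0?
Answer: 0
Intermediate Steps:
(k*(19 + (-8 + 3)))*0 = -5*(19 + (-8 + 3))*0 = -5*(19 - 5)*0 = -5*14*0 = -70*0 = 0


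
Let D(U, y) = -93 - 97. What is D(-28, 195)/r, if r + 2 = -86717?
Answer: 190/86719 ≈ 0.0021910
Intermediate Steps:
D(U, y) = -190
r = -86719 (r = -2 - 86717 = -86719)
D(-28, 195)/r = -190/(-86719) = -190*(-1/86719) = 190/86719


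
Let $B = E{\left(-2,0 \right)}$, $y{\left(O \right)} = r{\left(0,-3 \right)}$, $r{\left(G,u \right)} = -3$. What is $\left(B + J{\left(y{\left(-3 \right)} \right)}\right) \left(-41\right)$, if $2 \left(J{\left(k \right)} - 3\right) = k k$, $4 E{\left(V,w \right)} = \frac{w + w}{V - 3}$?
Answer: $- \frac{615}{2} \approx -307.5$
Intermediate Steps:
$E{\left(V,w \right)} = \frac{w}{2 \left(-3 + V\right)}$ ($E{\left(V,w \right)} = \frac{\left(w + w\right) \frac{1}{V - 3}}{4} = \frac{2 w \frac{1}{-3 + V}}{4} = \frac{w}{2 \left(-3 + V\right)}$)
$y{\left(O \right)} = -3$
$B = 0$ ($B = \frac{1}{2} \cdot 0 \frac{1}{-3 - 2} = \frac{1}{2} \cdot 0 \frac{1}{-5} = \frac{1}{2} \cdot 0 \left(- \frac{1}{5}\right) = 0$)
$J{\left(k \right)} = 3 + \frac{k^{2}}{2}$ ($J{\left(k \right)} = 3 + \frac{k k}{2} = 3 + \frac{k^{2}}{2}$)
$\left(B + J{\left(y{\left(-3 \right)} \right)}\right) \left(-41\right) = \left(0 + \left(3 + \frac{\left(-3\right)^{2}}{2}\right)\right) \left(-41\right) = \left(0 + \left(3 + \frac{1}{2} \cdot 9\right)\right) \left(-41\right) = \left(0 + \left(3 + \frac{9}{2}\right)\right) \left(-41\right) = \left(0 + \frac{15}{2}\right) \left(-41\right) = \frac{15}{2} \left(-41\right) = - \frac{615}{2}$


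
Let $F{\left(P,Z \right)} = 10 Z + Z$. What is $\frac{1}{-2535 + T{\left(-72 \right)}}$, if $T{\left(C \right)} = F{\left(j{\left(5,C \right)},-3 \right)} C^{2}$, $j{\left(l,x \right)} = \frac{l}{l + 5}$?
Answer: $- \frac{1}{173607} \approx -5.7601 \cdot 10^{-6}$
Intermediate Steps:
$j{\left(l,x \right)} = \frac{l}{5 + l}$
$F{\left(P,Z \right)} = 11 Z$
$T{\left(C \right)} = - 33 C^{2}$ ($T{\left(C \right)} = 11 \left(-3\right) C^{2} = - 33 C^{2}$)
$\frac{1}{-2535 + T{\left(-72 \right)}} = \frac{1}{-2535 - 33 \left(-72\right)^{2}} = \frac{1}{-2535 - 171072} = \frac{1}{-173607} = - \frac{1}{173607}$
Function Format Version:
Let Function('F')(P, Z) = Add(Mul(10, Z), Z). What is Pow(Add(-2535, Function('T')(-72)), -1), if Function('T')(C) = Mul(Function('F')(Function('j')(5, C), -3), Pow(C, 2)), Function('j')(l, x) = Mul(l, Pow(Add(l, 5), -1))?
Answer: Rational(-1, 173607) ≈ -5.7601e-6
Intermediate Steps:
Function('j')(l, x) = Mul(l, Pow(Add(5, l), -1))
Function('F')(P, Z) = Mul(11, Z)
Function('T')(C) = Mul(-33, Pow(C, 2)) (Function('T')(C) = Mul(Mul(11, -3), Pow(C, 2)) = Mul(-33, Pow(C, 2)))
Pow(Add(-2535, Function('T')(-72)), -1) = Pow(Add(-2535, Mul(-33, Pow(-72, 2))), -1) = Pow(Add(-2535, Mul(-33, 5184)), -1) = Pow(Add(-2535, -171072), -1) = Pow(-173607, -1) = Rational(-1, 173607)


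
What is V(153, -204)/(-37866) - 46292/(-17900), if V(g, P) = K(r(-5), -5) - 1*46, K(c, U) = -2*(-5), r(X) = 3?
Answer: 73064053/28241725 ≈ 2.5871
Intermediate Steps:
K(c, U) = 10
V(g, P) = -36 (V(g, P) = 10 - 1*46 = 10 - 46 = -36)
V(153, -204)/(-37866) - 46292/(-17900) = -36/(-37866) - 46292/(-17900) = -36*(-1/37866) - 46292*(-1/17900) = 6/6311 + 11573/4475 = 73064053/28241725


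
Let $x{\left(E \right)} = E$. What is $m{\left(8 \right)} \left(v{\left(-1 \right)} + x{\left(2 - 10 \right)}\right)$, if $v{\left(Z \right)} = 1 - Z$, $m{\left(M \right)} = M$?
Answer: $-48$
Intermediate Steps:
$m{\left(8 \right)} \left(v{\left(-1 \right)} + x{\left(2 - 10 \right)}\right) = 8 \left(\left(1 - -1\right) + \left(2 - 10\right)\right) = 8 \left(\left(1 + 1\right) + \left(2 - 10\right)\right) = 8 \left(2 - 8\right) = 8 \left(-6\right) = -48$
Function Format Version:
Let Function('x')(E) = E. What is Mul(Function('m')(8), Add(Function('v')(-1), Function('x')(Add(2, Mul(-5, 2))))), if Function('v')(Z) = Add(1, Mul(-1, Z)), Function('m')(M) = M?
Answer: -48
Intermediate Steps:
Mul(Function('m')(8), Add(Function('v')(-1), Function('x')(Add(2, Mul(-5, 2))))) = Mul(8, Add(Add(1, Mul(-1, -1)), Add(2, Mul(-5, 2)))) = Mul(8, Add(Add(1, 1), Add(2, -10))) = Mul(8, Add(2, -8)) = Mul(8, -6) = -48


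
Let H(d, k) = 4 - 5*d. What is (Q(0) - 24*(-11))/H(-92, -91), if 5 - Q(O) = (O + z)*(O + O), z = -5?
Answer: 269/464 ≈ 0.57974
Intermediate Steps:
Q(O) = 5 - 2*O*(-5 + O) (Q(O) = 5 - (O - 5)*(O + O) = 5 - (-5 + O)*2*O = 5 - 2*O*(-5 + O))
(Q(0) - 24*(-11))/H(-92, -91) = ((5 - 2*0² + 10*0) - 24*(-11))/(4 - 5*(-92)) = ((5 - 2*0 + 0) + 264)/(4 + 460) = ((5 + 0 + 0) + 264)/464 = (5 + 264)*(1/464) = 269*(1/464) = 269/464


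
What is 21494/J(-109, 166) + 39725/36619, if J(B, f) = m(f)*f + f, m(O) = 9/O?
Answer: 794040661/6408325 ≈ 123.91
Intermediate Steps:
J(B, f) = 9 + f (J(B, f) = (9/f)*f + f = 9 + f)
21494/J(-109, 166) + 39725/36619 = 21494/(9 + 166) + 39725/36619 = 21494/175 + 39725*(1/36619) = 21494*(1/175) + 39725/36619 = 21494/175 + 39725/36619 = 794040661/6408325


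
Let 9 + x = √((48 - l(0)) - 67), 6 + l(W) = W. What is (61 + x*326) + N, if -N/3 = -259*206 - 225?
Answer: 157864 + 326*I*√13 ≈ 1.5786e+5 + 1175.4*I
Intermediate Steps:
N = 160737 (N = -3*(-259*206 - 225) = -3*(-53354 - 225) = -3*(-53579) = 160737)
l(W) = -6 + W
x = -9 + I*√13 (x = -9 + √((48 - (-6 + 0)) - 67) = -9 + √((48 - 1*(-6)) - 67) = -9 + √((48 + 6) - 67) = -9 + √(54 - 67) = -9 + √(-13) = -9 + I*√13 ≈ -9.0 + 3.6056*I)
(61 + x*326) + N = (61 + (-9 + I*√13)*326) + 160737 = (61 + (-2934 + 326*I*√13)) + 160737 = (-2873 + 326*I*√13) + 160737 = 157864 + 326*I*√13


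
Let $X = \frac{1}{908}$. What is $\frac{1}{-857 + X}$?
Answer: $- \frac{908}{778155} \approx -0.0011669$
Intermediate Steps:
$X = \frac{1}{908} \approx 0.0011013$
$\frac{1}{-857 + X} = \frac{1}{-857 + \frac{1}{908}} = \frac{1}{- \frac{778155}{908}} = - \frac{908}{778155}$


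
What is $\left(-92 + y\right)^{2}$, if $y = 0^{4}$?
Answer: $8464$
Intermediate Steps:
$y = 0$
$\left(-92 + y\right)^{2} = \left(-92 + 0\right)^{2} = \left(-92\right)^{2} = 8464$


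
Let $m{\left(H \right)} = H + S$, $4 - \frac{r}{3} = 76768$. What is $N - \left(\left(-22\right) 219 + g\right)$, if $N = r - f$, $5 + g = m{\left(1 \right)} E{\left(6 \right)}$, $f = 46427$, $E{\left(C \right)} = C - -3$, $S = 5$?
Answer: $-271950$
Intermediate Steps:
$r = -230292$ ($r = 12 - 230304 = -230292$)
$E{\left(C \right)} = 3 + C$ ($E{\left(C \right)} = C + 3 = 3 + C$)
$m{\left(H \right)} = 5 + H$ ($m{\left(H \right)} = H + 5 = 5 + H$)
$g = 49$ ($g = -5 + \left(5 + 1\right) \left(3 + 6\right) = -5 + 6 \cdot 9 = -5 + 54 = 49$)
$N = -276719$ ($N = -230292 - 46427 = -276719$)
$N - \left(\left(-22\right) 219 + g\right) = -276719 - \left(\left(-22\right) 219 + 49\right) = -276719 - \left(-4818 + 49\right) = -276719 - -4769 = -276719 + 4769 = -271950$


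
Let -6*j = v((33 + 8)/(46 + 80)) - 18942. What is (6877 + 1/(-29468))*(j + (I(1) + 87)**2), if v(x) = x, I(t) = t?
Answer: 238581968678575/3182544 ≈ 7.4966e+7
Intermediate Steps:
j = 2386651/756 (j = -((33 + 8)/(46 + 80) - 18942)/6 = -(41/126 - 18942)/6 = -1/6*(-2386651/126) = 2386651/756 ≈ 3156.9)
(6877 + 1/(-29468))*(j + (I(1) + 87)**2) = (6877 + 1/(-29468))*(2386651/756 + (1 + 87)**2) = (6877 - 1/29468)*(2386651/756 + 88**2) = 202651435*(2386651/756 + 7744)/29468 = (202651435/29468)*(8241115/756) = 238581968678575/3182544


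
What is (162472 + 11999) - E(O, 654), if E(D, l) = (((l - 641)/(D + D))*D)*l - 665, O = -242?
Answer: 170885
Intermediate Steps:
E(D, l) = -665 + l*(-641/2 + l/2) (E(D, l) = (((-641 + l)/((2*D)))*D)*l - 665 = (((-641 + l)*(1/(2*D)))*D)*l - 665 = (((-641 + l)/(2*D))*D)*l - 665 = (-641/2 + l/2)*l - 665 = l*(-641/2 + l/2) - 665 = -665 + l*(-641/2 + l/2))
(162472 + 11999) - E(O, 654) = (162472 + 11999) - (-665 + (½)*654² - 641/2*654) = 174471 - (-665 + (½)*427716 - 209607) = 174471 - (-665 + 213858 - 209607) = 174471 - 1*3586 = 174471 - 3586 = 170885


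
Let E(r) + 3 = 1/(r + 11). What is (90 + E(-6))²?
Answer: 190096/25 ≈ 7603.8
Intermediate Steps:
E(r) = -3 + 1/(11 + r) (E(r) = -3 + 1/(r + 11) = -3 + 1/(11 + r))
(90 + E(-6))² = (90 + (-32 - 3*(-6))/(11 - 6))² = (90 + (-32 + 18)/5)² = (90 + (⅕)*(-14))² = (90 - 14/5)² = (436/5)² = 190096/25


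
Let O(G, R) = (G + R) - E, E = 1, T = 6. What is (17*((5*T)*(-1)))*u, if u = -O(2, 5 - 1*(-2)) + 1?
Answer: 3570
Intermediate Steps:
O(G, R) = -1 + G + R (O(G, R) = (G + R) - 1*1 = (G + R) - 1 = -1 + G + R)
u = -7 (u = -(-1 + 2 + (5 - 1*(-2))) + 1 = -(-1 + 2 + (5 + 2)) + 1 = -(-1 + 2 + 7) + 1 = -1*8 + 1 = -8 + 1 = -7)
(17*((5*T)*(-1)))*u = (17*((5*6)*(-1)))*(-7) = (17*(30*(-1)))*(-7) = (17*(-30))*(-7) = -510*(-7) = 3570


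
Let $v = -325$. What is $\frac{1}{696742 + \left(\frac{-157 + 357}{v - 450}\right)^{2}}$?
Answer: $\frac{961}{669569126} \approx 1.4353 \cdot 10^{-6}$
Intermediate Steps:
$\frac{1}{696742 + \left(\frac{-157 + 357}{v - 450}\right)^{2}} = \frac{1}{696742 + \left(\frac{-157 + 357}{-325 - 450}\right)^{2}} = \frac{1}{696742 + \left(\frac{200}{-775}\right)^{2}} = \frac{1}{696742 + \left(200 \left(- \frac{1}{775}\right)\right)^{2}} = \frac{1}{696742 + \left(- \frac{8}{31}\right)^{2}} = \frac{1}{696742 + \frac{64}{961}} = \frac{1}{\frac{669569126}{961}} = \frac{961}{669569126}$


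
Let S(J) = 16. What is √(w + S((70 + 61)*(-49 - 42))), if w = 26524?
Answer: 2*√6635 ≈ 162.91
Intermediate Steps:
√(w + S((70 + 61)*(-49 - 42))) = √(26524 + 16) = √26540 = 2*√6635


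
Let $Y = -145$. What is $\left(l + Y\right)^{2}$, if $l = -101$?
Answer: $60516$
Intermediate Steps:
$\left(l + Y\right)^{2} = \left(-101 - 145\right)^{2} = \left(-246\right)^{2} = 60516$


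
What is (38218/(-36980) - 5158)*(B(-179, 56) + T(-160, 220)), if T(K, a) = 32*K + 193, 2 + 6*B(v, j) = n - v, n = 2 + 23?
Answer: 46677765524/1849 ≈ 2.5245e+7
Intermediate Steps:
n = 25
B(v, j) = 23/6 - v/6 (B(v, j) = -⅓ + (25 - v)/6 = -⅓ + (25/6 - v/6) = 23/6 - v/6)
T(K, a) = 193 + 32*K
(38218/(-36980) - 5158)*(B(-179, 56) + T(-160, 220)) = (38218/(-36980) - 5158)*((23/6 - ⅙*(-179)) + (193 + 32*(-160))) = (38218*(-1/36980) - 5158)*((23/6 + 179/6) + (193 - 5120)) = (-19109/18490 - 5158)*(101/3 - 4927) = -95390529/18490*(-14680/3) = 46677765524/1849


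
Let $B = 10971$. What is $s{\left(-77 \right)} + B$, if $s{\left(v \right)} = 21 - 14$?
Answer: $10978$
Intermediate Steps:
$s{\left(v \right)} = 7$ ($s{\left(v \right)} = 21 - 14 = 7$)
$s{\left(-77 \right)} + B = 7 + 10971 = 10978$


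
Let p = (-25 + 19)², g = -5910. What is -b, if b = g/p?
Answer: 985/6 ≈ 164.17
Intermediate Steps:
p = 36 (p = (-6)² = 36)
b = -985/6 (b = -5910/36 = -5910*1/36 = -985/6 ≈ -164.17)
-b = -1*(-985/6) = 985/6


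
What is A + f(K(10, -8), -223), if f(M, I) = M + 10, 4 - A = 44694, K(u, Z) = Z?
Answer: -44688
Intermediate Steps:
A = -44690 (A = 4 - 1*44694 = 4 - 44694 = -44690)
f(M, I) = 10 + M
A + f(K(10, -8), -223) = -44690 + (10 - 8) = -44690 + 2 = -44688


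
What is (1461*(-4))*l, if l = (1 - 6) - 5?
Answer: 58440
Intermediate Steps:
l = -10 (l = -5 - 5 = -10)
(1461*(-4))*l = (1461*(-4))*(-10) = -5844*(-10) = 58440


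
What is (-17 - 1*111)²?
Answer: 16384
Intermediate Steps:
(-17 - 1*111)² = (-17 - 111)² = (-128)² = 16384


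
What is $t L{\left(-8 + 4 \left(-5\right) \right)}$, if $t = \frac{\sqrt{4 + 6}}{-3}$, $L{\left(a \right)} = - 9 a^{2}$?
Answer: $2352 \sqrt{10} \approx 7437.7$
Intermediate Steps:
$t = - \frac{\sqrt{10}}{3}$ ($t = \sqrt{10} \left(- \frac{1}{3}\right) = - \frac{\sqrt{10}}{3} \approx -1.0541$)
$t L{\left(-8 + 4 \left(-5\right) \right)} = - \frac{\sqrt{10}}{3} \left(- 9 \left(-8 + 4 \left(-5\right)\right)^{2}\right) = - \frac{\sqrt{10}}{3} \left(- 9 \left(-8 - 20\right)^{2}\right) = - \frac{\sqrt{10}}{3} \left(- 9 \left(-28\right)^{2}\right) = - \frac{\sqrt{10}}{3} \left(\left(-9\right) 784\right) = - \frac{\sqrt{10}}{3} \left(-7056\right) = 2352 \sqrt{10}$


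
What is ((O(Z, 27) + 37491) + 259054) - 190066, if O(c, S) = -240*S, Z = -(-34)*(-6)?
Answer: 99999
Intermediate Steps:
Z = -204 (Z = -34*6 = -204)
((O(Z, 27) + 37491) + 259054) - 190066 = ((-240*27 + 37491) + 259054) - 190066 = ((-6480 + 37491) + 259054) - 190066 = (31011 + 259054) - 190066 = 290065 - 190066 = 99999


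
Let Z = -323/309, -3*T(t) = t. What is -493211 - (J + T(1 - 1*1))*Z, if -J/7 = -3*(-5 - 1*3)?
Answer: -50818821/103 ≈ -4.9339e+5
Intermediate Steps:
T(t) = -t/3
Z = -323/309 (Z = -323*1/309 = -323/309 ≈ -1.0453)
J = -168 (J = -(-21)*(-5 - 1*3) = -(-21)*(-5 - 3) = -(-21)*(-8) = -7*24 = -168)
-493211 - (J + T(1 - 1*1))*Z = -493211 - (-168 - (1 - 1*1)/3)*(-323)/309 = -493211 - (-168 - (1 - 1)/3)*(-323)/309 = -493211 - (-168 - ⅓*0)*(-323)/309 = -493211 - (-168 + 0)*(-323)/309 = -493211 - (-168)*(-323)/309 = -493211 - 1*18088/103 = -493211 - 18088/103 = -50818821/103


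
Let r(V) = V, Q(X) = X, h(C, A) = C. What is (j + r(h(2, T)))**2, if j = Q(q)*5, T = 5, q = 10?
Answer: 2704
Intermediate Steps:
j = 50 (j = 10*5 = 50)
(j + r(h(2, T)))**2 = (50 + 2)**2 = 52**2 = 2704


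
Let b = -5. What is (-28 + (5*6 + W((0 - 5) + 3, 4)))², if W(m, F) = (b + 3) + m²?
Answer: 16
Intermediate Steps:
W(m, F) = -2 + m² (W(m, F) = (-5 + 3) + m² = -2 + m²)
(-28 + (5*6 + W((0 - 5) + 3, 4)))² = (-28 + (5*6 + (-2 + ((0 - 5) + 3)²)))² = (-28 + (30 + (-2 + (-5 + 3)²)))² = (-28 + (30 + (-2 + (-2)²)))² = (-28 + (30 + (-2 + 4)))² = (-28 + (30 + 2))² = (-28 + 32)² = 4² = 16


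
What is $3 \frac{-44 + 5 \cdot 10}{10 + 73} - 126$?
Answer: $- \frac{10440}{83} \approx -125.78$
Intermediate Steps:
$3 \frac{-44 + 5 \cdot 10}{10 + 73} - 126 = 3 \frac{-44 + 50}{83} - 126 = 3 \cdot 6 \cdot \frac{1}{83} - 126 = 3 \cdot \frac{6}{83} - 126 = \frac{18}{83} - 126 = - \frac{10440}{83}$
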